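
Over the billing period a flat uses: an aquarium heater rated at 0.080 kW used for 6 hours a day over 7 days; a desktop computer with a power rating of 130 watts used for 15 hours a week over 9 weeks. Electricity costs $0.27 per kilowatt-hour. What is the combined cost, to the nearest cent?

$5.65

aquarium heater: Runtime = 6 h/day × 7 days = 42 h
aquarium heater: 0.08 kW × 42 h = 3.36 kWh
desktop computer: Runtime = 15 h/week × 9 weeks = 135 h
desktop computer: 0.13 kW × 135 h = 17.55 kWh
Total energy = 20.91 kWh
Cost = 20.91 × $0.27 = $5.65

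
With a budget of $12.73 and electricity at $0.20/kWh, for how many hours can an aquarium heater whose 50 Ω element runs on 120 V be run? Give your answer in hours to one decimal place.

Power = V²/R = 120²/50 = 288 W = 0.288 kW
Energy available = $12.73 ÷ $0.20/kWh = 63.65 kWh
Hours = 63.65 kWh ÷ 0.288 kW = 221.0 h

221.0 h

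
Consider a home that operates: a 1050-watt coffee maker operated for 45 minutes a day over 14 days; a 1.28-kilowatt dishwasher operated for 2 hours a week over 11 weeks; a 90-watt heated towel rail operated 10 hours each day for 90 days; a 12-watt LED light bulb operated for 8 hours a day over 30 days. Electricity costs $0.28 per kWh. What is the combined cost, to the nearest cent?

$34.46

coffee maker: Runtime = 45 min × 14 = 630 min = 10.5 h
coffee maker: 1.05 kW × 10.5 h = 11.025 kWh
dishwasher: Runtime = 2 h/week × 11 weeks = 22 h
dishwasher: 1.28 kW × 22 h = 28.16 kWh
heated towel rail: Runtime = 10 h/day × 90 days = 900 h
heated towel rail: 0.09 kW × 900 h = 81 kWh
LED light bulb: Runtime = 8 h/day × 30 days = 240 h
LED light bulb: 0.012 kW × 240 h = 2.88 kWh
Total energy = 123.065 kWh
Cost = 123.065 × $0.28 = $34.46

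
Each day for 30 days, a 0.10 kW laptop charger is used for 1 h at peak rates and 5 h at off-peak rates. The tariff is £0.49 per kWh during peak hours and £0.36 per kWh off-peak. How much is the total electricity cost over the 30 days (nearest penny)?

£6.87

Peak energy = 0.1 kW × 1 h × 30 = 3 kWh
Off-peak energy = 0.1 kW × 5 h × 30 = 15 kWh
Cost = 3 × £0.49 + 15 × £0.36 = £1.47 + £5.4 = £6.87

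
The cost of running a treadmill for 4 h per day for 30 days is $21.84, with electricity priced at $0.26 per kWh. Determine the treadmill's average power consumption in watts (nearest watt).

700 W

Energy = $21.84 ÷ $0.26/kWh = 84 kWh
Runtime = 4 h/day × 30 days = 120 h
Power = 84 kWh ÷ 120 h = 0.7 kW = 700 W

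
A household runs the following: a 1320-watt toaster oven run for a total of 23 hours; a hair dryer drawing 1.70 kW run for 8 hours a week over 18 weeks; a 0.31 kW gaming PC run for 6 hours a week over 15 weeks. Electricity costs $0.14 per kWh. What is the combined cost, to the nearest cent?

$42.43

toaster oven: 1.32 kW × 23 h = 30.36 kWh
hair dryer: Runtime = 8 h/week × 18 weeks = 144 h
hair dryer: 1.7 kW × 144 h = 244.8 kWh
gaming PC: Runtime = 6 h/week × 15 weeks = 90 h
gaming PC: 0.31 kW × 90 h = 27.9 kWh
Total energy = 303.06 kWh
Cost = 303.06 × $0.14 = $42.43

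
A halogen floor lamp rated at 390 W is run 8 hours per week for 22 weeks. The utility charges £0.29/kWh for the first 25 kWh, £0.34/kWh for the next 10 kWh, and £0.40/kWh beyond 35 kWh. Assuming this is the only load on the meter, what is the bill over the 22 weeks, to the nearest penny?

£24.11

Runtime = 8 h/week × 22 weeks = 176 h
Energy = 0.39 kW × 176 h = 68.64 kWh
Tier 1 (0–25 kWh): 25 × £0.29 = £7.25
Tier 2 (25–35 kWh): 10 × £0.34 = £3.4
Above 35 kWh: 33.64 × £0.40 = £13.456
Bill = £24.11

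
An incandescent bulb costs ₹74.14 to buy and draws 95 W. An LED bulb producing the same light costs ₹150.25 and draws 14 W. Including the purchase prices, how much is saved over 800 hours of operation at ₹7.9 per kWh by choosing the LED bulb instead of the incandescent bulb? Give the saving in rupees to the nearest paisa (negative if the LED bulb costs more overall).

₹435.81

incandescent bulb: ₹74.14 + (95/1000) kW × 800 h × ₹7.9 = ₹74.14 + ₹600.4 = ₹674.54
LED bulb: ₹150.25 + (14/1000) kW × 800 h × ₹7.9 = ₹150.25 + ₹88.48 = ₹238.73
Saving = ₹674.54 − ₹238.73 = ₹435.81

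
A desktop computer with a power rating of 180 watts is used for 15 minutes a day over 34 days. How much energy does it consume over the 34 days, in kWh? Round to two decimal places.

Runtime = 15 min × 34 = 510 min = 8.5 h
Energy = 0.18 kW × 8.5 h = 1.53 kWh

1.53 kWh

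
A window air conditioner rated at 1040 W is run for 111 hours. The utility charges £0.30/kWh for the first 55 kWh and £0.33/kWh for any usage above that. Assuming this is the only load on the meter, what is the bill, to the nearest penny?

£36.45

Energy = 1.04 kW × 111 h = 115.44 kWh
Tier 1 (0–55 kWh): 55 × £0.30 = £16.5
Above 55 kWh: 60.44 × £0.33 = £19.9452
Bill = £36.45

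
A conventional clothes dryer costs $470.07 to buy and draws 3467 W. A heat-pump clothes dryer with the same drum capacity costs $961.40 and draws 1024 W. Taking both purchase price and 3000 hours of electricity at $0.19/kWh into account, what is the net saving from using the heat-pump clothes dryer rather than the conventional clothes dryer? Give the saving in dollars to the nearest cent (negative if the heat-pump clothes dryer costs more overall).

conventional clothes dryer: $470.07 + (3467/1000) kW × 3000 h × $0.19 = $470.07 + $1976.19 = $2446.26
heat-pump clothes dryer: $961.40 + (1024/1000) kW × 3000 h × $0.19 = $961.40 + $583.68 = $1545.08
Saving = $2446.26 − $1545.08 = $901.18

$901.18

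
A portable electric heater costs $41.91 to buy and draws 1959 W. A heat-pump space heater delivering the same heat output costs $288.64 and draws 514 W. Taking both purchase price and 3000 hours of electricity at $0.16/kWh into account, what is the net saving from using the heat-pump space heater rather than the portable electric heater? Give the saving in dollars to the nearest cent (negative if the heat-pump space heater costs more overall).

portable electric heater: $41.91 + (1959/1000) kW × 3000 h × $0.16 = $41.91 + $940.32 = $982.23
heat-pump space heater: $288.64 + (514/1000) kW × 3000 h × $0.16 = $288.64 + $246.72 = $535.36
Saving = $982.23 − $535.36 = $446.87

$446.87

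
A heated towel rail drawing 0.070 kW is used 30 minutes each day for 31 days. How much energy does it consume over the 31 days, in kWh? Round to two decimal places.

Runtime = 30 min × 31 = 930 min = 15.5 h
Energy = 0.07 kW × 15.5 h = 1.085 kWh ≈ 1.09 kWh

1.09 kWh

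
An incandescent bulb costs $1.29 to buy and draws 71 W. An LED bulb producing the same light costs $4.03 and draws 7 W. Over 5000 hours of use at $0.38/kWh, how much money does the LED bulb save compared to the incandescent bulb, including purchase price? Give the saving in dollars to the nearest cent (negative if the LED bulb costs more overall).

$118.86

incandescent bulb: $1.29 + (71/1000) kW × 5000 h × $0.38 = $1.29 + $134.9 = $136.19
LED bulb: $4.03 + (7/1000) kW × 5000 h × $0.38 = $4.03 + $13.3 = $17.33
Saving = $136.19 − $17.33 = $118.86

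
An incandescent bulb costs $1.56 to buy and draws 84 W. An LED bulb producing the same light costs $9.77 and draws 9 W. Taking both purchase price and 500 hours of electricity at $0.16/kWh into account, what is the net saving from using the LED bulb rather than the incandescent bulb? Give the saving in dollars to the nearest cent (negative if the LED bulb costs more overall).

-$2.21

incandescent bulb: $1.56 + (84/1000) kW × 500 h × $0.16 = $1.56 + $6.72 = $8.28
LED bulb: $9.77 + (9/1000) kW × 500 h × $0.16 = $9.77 + $0.72 = $10.49
Saving = $8.28 − $10.49 = −$2.21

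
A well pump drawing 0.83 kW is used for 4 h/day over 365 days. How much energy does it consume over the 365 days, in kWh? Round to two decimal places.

1211.80 kWh

Runtime = 4 h/day × 365 days = 1460 h
Energy = 0.83 kW × 1460 h = 1211.8 kWh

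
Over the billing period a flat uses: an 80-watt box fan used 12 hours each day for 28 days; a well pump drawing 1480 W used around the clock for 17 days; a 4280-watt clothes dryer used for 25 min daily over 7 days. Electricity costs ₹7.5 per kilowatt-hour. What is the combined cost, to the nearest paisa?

box fan: Runtime = 12 h/day × 28 days = 336 h
box fan: 0.08 kW × 336 h = 26.88 kWh
well pump: Runtime = 24 h × 17 = 408 h
well pump: 1.48 kW × 408 h = 603.84 kWh
clothes dryer: Runtime = 25 min × 7 = 175 min = 2.916666… h
clothes dryer: 4.28 kW × 2.916666… h = 12.483333… kWh
Total energy = 643.203333… kWh
Cost = 643.203333… × ₹7.5 = ₹4824.03

₹4824.03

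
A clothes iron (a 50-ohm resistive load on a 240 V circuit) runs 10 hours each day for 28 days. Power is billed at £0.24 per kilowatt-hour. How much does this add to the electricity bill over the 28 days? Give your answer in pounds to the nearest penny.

£77.41

Power = V²/R = 240²/50 = 1152 W = 1.152 kW
Runtime = 10 h/day × 28 days = 280 h
Energy = 1.152 kW × 280 h = 322.56 kWh
Cost = 322.56 kWh × £0.24/kWh = £77.41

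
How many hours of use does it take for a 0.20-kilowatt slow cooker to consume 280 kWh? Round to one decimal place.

1400.0 h

Hours = 280 kWh ÷ 0.2 kW = 1400.0 h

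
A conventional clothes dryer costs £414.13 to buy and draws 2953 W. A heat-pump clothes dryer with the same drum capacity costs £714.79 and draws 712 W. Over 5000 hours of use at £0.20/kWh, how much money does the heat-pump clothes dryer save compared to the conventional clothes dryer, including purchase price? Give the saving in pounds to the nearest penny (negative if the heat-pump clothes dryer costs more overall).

£1940.34

conventional clothes dryer: £414.13 + (2953/1000) kW × 5000 h × £0.20 = £414.13 + £2953 = £3367.13
heat-pump clothes dryer: £714.79 + (712/1000) kW × 5000 h × £0.20 = £714.79 + £712 = £1426.79
Saving = £3367.13 − £1426.79 = £1940.34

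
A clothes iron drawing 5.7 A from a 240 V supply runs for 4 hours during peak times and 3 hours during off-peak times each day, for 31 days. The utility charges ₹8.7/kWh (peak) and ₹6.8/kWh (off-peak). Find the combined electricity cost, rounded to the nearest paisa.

Power = 5.7 A × 240 V = 1368 W = 1.368 kW
Peak energy = 1.368 kW × 4 h × 31 = 169.632 kWh
Off-peak energy = 1.368 kW × 3 h × 31 = 127.224 kWh
Cost = 169.632 × ₹8.7 + 127.224 × ₹6.8 = ₹1475.7984 + ₹865.1232 = ₹2340.92

₹2340.92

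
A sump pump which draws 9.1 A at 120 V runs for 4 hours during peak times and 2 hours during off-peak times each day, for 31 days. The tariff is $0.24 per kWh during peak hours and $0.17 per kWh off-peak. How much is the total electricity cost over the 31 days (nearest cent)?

$44.01

Power = 9.1 A × 120 V = 1092 W = 1.092 kW
Peak energy = 1.092 kW × 4 h × 31 = 135.408 kWh
Off-peak energy = 1.092 kW × 2 h × 31 = 67.704 kWh
Cost = 135.408 × $0.24 + 67.704 × $0.17 = $32.49792 + $11.50968 = $44.01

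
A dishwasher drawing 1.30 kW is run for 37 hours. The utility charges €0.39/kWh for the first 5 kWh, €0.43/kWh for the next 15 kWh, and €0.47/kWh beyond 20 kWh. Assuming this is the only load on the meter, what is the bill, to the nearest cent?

Energy = 1.3 kW × 37 h = 48.1 kWh
Tier 1 (0–5 kWh): 5 × €0.39 = €1.95
Tier 2 (5–20 kWh): 15 × €0.43 = €6.45
Above 20 kWh: 28.1 × €0.47 = €13.207
Bill = €21.61

€21.61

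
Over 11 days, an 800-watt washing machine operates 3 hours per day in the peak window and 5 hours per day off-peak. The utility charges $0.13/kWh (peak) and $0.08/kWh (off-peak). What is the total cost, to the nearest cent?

$6.95

Peak energy = 0.8 kW × 3 h × 11 = 26.4 kWh
Off-peak energy = 0.8 kW × 5 h × 11 = 44 kWh
Cost = 26.4 × $0.13 + 44 × $0.08 = $3.432 + $3.52 = $6.95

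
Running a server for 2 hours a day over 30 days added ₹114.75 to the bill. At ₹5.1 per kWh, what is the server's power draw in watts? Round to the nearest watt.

Energy = ₹114.75 ÷ ₹5.1/kWh = 22.5 kWh
Runtime = 2 h/day × 30 days = 60 h
Power = 22.5 kWh ÷ 60 h = 0.375 kW = 375 W

375 W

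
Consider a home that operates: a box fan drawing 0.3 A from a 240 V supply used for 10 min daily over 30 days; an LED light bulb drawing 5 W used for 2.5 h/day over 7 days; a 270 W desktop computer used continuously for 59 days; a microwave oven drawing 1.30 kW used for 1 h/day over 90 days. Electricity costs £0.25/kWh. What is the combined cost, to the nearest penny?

box fan: Power = 0.3 A × 240 V = 72 W = 0.072 kW
box fan: Runtime = 10 min × 30 = 300 min = 5 h
box fan: 0.072 kW × 5 h = 0.36 kWh
LED light bulb: Runtime = 2.5 h/day × 7 days = 17.5 h
LED light bulb: 0.005 kW × 17.5 h = 0.0875 kWh
desktop computer: Runtime = 24 h × 59 = 1416 h
desktop computer: 0.27 kW × 1416 h = 382.32 kWh
microwave oven: Runtime = 1 h/day × 90 days = 90 h
microwave oven: 1.3 kW × 90 h = 117 kWh
Total energy = 499.7675 kWh
Cost = 499.7675 × £0.25 = £124.94

£124.94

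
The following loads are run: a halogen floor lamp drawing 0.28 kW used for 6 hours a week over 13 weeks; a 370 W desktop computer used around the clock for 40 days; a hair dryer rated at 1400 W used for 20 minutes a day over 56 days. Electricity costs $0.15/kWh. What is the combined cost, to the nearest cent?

$60.48

halogen floor lamp: Runtime = 6 h/week × 13 weeks = 78 h
halogen floor lamp: 0.28 kW × 78 h = 21.84 kWh
desktop computer: Runtime = 24 h × 40 = 960 h
desktop computer: 0.37 kW × 960 h = 355.2 kWh
hair dryer: Runtime = 20 min × 56 = 1120 min = 18.666666… h
hair dryer: 1.4 kW × 18.666666… h = 26.133333… kWh
Total energy = 403.173333… kWh
Cost = 403.173333… × $0.15 = $60.48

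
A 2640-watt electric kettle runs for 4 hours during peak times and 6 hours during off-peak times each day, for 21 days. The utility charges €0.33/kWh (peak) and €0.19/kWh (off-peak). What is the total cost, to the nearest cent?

€136.38

Peak energy = 2.64 kW × 4 h × 21 = 221.76 kWh
Off-peak energy = 2.64 kW × 6 h × 21 = 332.64 kWh
Cost = 221.76 × €0.33 + 332.64 × €0.19 = €73.1808 + €63.2016 = €136.38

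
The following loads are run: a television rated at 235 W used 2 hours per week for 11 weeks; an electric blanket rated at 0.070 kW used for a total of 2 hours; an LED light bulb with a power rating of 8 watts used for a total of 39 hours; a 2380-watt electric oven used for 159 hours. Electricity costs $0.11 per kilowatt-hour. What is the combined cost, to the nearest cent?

$42.24

television: Runtime = 2 h/week × 11 weeks = 22 h
television: 0.235 kW × 22 h = 5.17 kWh
electric blanket: 0.07 kW × 2 h = 0.14 kWh
LED light bulb: 0.008 kW × 39 h = 0.312 kWh
electric oven: 2.38 kW × 159 h = 378.42 kWh
Total energy = 384.042 kWh
Cost = 384.042 × $0.11 = $42.24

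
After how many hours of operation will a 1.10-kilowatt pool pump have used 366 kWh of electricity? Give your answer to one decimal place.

332.7 h

Hours = 366 kWh ÷ 1.1 kW = 332.7 h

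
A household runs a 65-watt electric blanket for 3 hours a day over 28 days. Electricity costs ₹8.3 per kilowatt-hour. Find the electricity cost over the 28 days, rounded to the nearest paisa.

Runtime = 3 h/day × 28 days = 84 h
Energy = 0.065 kW × 84 h = 5.46 kWh
Cost = 5.46 kWh × ₹8.3/kWh = ₹45.32

₹45.32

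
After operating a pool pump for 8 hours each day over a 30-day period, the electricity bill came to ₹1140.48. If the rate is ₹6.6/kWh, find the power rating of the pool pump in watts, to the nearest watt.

Energy = ₹1140.48 ÷ ₹6.6/kWh = 172.8 kWh
Runtime = 8 h/day × 30 days = 240 h
Power = 172.8 kWh ÷ 240 h = 0.72 kW = 720 W

720 W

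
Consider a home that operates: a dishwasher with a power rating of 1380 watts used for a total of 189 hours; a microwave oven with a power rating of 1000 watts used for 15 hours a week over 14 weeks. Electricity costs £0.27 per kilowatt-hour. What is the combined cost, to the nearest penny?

£127.12

dishwasher: 1.38 kW × 189 h = 260.82 kWh
microwave oven: Runtime = 15 h/week × 14 weeks = 210 h
microwave oven: 1 kW × 210 h = 210 kWh
Total energy = 470.82 kWh
Cost = 470.82 × £0.27 = £127.12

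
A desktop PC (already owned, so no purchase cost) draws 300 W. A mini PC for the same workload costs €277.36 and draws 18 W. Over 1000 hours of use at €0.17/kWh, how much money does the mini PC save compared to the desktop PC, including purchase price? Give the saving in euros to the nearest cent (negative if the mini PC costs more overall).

-€229.42

desktop PC: €0.00 + (300/1000) kW × 1000 h × €0.17 = €0.00 + €51 = €51
mini PC: €277.36 + (18/1000) kW × 1000 h × €0.17 = €277.36 + €3.06 = €280.42
Saving = €51 − €280.42 = −€229.42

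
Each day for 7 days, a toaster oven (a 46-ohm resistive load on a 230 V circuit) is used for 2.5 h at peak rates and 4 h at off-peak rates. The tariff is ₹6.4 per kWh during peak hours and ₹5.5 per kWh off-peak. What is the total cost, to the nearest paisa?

₹305.90

Power = V²/R = 230²/46 = 1150 W = 1.15 kW
Peak energy = 1.15 kW × 2.5 h × 7 = 20.125 kWh
Off-peak energy = 1.15 kW × 4 h × 7 = 32.2 kWh
Cost = 20.125 × ₹6.4 + 32.2 × ₹5.5 = ₹128.8 + ₹177.1 = ₹305.90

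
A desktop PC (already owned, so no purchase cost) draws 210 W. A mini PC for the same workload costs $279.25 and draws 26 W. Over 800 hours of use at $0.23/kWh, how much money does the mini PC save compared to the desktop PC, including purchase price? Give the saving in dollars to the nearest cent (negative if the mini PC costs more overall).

desktop PC: $0.00 + (210/1000) kW × 800 h × $0.23 = $0.00 + $38.64 = $38.64
mini PC: $279.25 + (26/1000) kW × 800 h × $0.23 = $279.25 + $4.784 = $284.034
Saving = $38.64 − $284.034 = −$245.394 → -$245.39

-$245.39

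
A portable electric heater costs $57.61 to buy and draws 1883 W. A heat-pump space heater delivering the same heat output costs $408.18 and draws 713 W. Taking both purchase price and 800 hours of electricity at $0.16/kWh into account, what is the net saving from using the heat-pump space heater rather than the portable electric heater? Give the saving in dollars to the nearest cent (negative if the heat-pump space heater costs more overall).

portable electric heater: $57.61 + (1883/1000) kW × 800 h × $0.16 = $57.61 + $241.024 = $298.634
heat-pump space heater: $408.18 + (713/1000) kW × 800 h × $0.16 = $408.18 + $91.264 = $499.444
Saving = $298.634 − $499.444 = −$200.81

-$200.81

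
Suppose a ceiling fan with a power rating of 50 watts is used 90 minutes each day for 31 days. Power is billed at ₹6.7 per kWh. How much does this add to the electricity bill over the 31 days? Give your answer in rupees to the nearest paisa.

₹15.58

Runtime = 90 min × 31 = 2790 min = 46.5 h
Energy = 0.05 kW × 46.5 h = 2.325 kWh
Cost = 2.325 kWh × ₹6.7/kWh = ₹15.58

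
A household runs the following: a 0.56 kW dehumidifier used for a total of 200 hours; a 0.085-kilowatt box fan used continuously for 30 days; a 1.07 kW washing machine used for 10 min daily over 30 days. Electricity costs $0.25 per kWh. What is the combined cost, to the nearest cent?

$44.64

dehumidifier: 0.56 kW × 200 h = 112 kWh
box fan: Runtime = 24 h × 30 = 720 h
box fan: 0.085 kW × 720 h = 61.2 kWh
washing machine: Runtime = 10 min × 30 = 300 min = 5 h
washing machine: 1.07 kW × 5 h = 5.35 kWh
Total energy = 178.55 kWh
Cost = 178.55 × $0.25 = $44.64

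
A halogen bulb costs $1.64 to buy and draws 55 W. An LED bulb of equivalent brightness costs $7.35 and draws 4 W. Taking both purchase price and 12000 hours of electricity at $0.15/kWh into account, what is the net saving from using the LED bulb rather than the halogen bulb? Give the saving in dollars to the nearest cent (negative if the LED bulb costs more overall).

halogen bulb: $1.64 + (55/1000) kW × 12000 h × $0.15 = $1.64 + $99 = $100.64
LED bulb: $7.35 + (4/1000) kW × 12000 h × $0.15 = $7.35 + $7.2 = $14.55
Saving = $100.64 − $14.55 = $86.09

$86.09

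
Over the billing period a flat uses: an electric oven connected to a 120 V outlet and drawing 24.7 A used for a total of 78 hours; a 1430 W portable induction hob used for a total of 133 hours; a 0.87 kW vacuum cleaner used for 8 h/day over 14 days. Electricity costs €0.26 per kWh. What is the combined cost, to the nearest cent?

€134.89

electric oven: Power = 24.7 A × 120 V = 2964 W = 2.964 kW
electric oven: 2.964 kW × 78 h = 231.192 kWh
portable induction hob: 1.43 kW × 133 h = 190.19 kWh
vacuum cleaner: Runtime = 8 h/day × 14 days = 112 h
vacuum cleaner: 0.87 kW × 112 h = 97.44 kWh
Total energy = 518.822 kWh
Cost = 518.822 × €0.26 = €134.89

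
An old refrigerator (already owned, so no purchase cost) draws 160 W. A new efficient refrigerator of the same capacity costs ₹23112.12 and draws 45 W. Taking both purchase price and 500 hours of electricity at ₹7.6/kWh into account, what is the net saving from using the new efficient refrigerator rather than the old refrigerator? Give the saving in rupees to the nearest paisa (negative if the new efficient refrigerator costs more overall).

old refrigerator: ₹0.00 + (160/1000) kW × 500 h × ₹7.6 = ₹0.00 + ₹608 = ₹608
new efficient refrigerator: ₹23112.12 + (45/1000) kW × 500 h × ₹7.6 = ₹23112.12 + ₹171 = ₹23283.12
Saving = ₹608 − ₹23283.12 = −₹22675.12

-₹22675.12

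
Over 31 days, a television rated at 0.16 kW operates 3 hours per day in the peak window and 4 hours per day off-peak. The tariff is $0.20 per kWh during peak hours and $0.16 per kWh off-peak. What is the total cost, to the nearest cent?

Peak energy = 0.16 kW × 3 h × 31 = 14.88 kWh
Off-peak energy = 0.16 kW × 4 h × 31 = 19.84 kWh
Cost = 14.88 × $0.20 + 19.84 × $0.16 = $2.976 + $3.1744 = $6.15

$6.15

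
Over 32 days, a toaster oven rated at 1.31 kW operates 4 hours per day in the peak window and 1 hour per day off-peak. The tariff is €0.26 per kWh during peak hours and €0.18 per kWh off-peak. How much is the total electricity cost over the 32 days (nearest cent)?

Peak energy = 1.31 kW × 4 h × 32 = 167.68 kWh
Off-peak energy = 1.31 kW × 1 h × 32 = 41.92 kWh
Cost = 167.68 × €0.26 + 41.92 × €0.18 = €43.5968 + €7.5456 = €51.14

€51.14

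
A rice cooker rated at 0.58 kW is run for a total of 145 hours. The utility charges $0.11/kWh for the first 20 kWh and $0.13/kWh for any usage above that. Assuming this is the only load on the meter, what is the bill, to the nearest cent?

Energy = 0.58 kW × 145 h = 84.1 kWh
Tier 1 (0–20 kWh): 20 × $0.11 = $2.2
Above 20 kWh: 64.1 × $0.13 = $8.333
Bill = $10.53

$10.53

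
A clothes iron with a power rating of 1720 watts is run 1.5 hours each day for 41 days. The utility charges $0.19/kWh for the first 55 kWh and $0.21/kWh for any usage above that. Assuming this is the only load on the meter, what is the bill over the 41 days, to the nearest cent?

$21.11

Runtime = 1.5 h/day × 41 days = 61.5 h
Energy = 1.72 kW × 61.5 h = 105.78 kWh
Tier 1 (0–55 kWh): 55 × $0.19 = $10.45
Above 55 kWh: 50.78 × $0.21 = $10.6638
Bill = $21.11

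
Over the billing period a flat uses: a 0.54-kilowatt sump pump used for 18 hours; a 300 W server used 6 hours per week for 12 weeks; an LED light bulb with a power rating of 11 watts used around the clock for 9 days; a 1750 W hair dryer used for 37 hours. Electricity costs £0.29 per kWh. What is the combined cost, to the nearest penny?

£28.55

sump pump: 0.54 kW × 18 h = 9.72 kWh
server: Runtime = 6 h/week × 12 weeks = 72 h
server: 0.3 kW × 72 h = 21.6 kWh
LED light bulb: Runtime = 24 h × 9 = 216 h
LED light bulb: 0.011 kW × 216 h = 2.376 kWh
hair dryer: 1.75 kW × 37 h = 64.75 kWh
Total energy = 98.446 kWh
Cost = 98.446 × £0.29 = £28.55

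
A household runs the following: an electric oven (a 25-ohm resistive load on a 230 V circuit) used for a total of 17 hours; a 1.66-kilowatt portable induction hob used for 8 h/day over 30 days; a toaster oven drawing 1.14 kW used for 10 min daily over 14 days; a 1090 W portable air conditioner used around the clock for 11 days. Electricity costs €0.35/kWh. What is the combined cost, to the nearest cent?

electric oven: Power = V²/R = 230²/25 = 2116 W = 2.116 kW
electric oven: 2.116 kW × 17 h = 35.972 kWh
portable induction hob: Runtime = 8 h/day × 30 days = 240 h
portable induction hob: 1.66 kW × 240 h = 398.4 kWh
toaster oven: Runtime = 10 min × 14 = 140 min = 2.333333… h
toaster oven: 1.14 kW × 2.333333… h = 2.66 kWh
portable air conditioner: Runtime = 24 h × 11 = 264 h
portable air conditioner: 1.09 kW × 264 h = 287.76 kWh
Total energy = 724.792 kWh
Cost = 724.792 × €0.35 = €253.68

€253.68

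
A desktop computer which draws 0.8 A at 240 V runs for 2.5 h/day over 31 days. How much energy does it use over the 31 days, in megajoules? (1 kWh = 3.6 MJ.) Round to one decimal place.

Power = 0.8 A × 240 V = 192 W = 0.192 kW
Runtime = 2.5 h/day × 31 days = 77.5 h
Energy = 0.192 kW × 77.5 h = 14.88 kWh
= 14.88 × 3.6 MJ = 53.6 MJ

53.6 MJ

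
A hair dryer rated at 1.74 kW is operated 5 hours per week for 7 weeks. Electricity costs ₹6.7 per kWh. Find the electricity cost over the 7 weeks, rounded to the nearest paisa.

Runtime = 5 h/week × 7 weeks = 35 h
Energy = 1.74 kW × 35 h = 60.9 kWh
Cost = 60.9 kWh × ₹6.7/kWh = ₹408.03

₹408.03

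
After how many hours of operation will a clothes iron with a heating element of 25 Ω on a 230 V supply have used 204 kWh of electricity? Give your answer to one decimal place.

Power = V²/R = 230²/25 = 2116 W = 2.116 kW
Hours = 204 kWh ÷ 2.116 kW = 96.4 h

96.4 h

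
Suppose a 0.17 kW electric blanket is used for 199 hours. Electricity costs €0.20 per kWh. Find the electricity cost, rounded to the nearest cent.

Energy = 0.17 kW × 199 h = 33.83 kWh
Cost = 33.83 kWh × €0.20/kWh = €6.77

€6.77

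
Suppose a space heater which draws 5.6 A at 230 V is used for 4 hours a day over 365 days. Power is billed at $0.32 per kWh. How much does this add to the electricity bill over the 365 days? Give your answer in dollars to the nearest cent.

$601.75

Power = 5.6 A × 230 V = 1288 W = 1.288 kW
Runtime = 4 h/day × 365 days = 1460 h
Energy = 1.288 kW × 1460 h = 1880.48 kWh
Cost = 1880.48 kWh × $0.32/kWh = $601.75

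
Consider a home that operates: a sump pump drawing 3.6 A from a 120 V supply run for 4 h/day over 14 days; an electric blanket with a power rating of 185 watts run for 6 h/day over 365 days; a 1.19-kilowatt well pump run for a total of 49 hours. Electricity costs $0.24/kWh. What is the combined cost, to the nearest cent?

sump pump: Power = 3.6 A × 120 V = 432 W = 0.432 kW
sump pump: Runtime = 4 h/day × 14 days = 56 h
sump pump: 0.432 kW × 56 h = 24.192 kWh
electric blanket: Runtime = 6 h/day × 365 days = 2190 h
electric blanket: 0.185 kW × 2190 h = 405.15 kWh
well pump: 1.19 kW × 49 h = 58.31 kWh
Total energy = 487.652 kWh
Cost = 487.652 × $0.24 = $117.04

$117.04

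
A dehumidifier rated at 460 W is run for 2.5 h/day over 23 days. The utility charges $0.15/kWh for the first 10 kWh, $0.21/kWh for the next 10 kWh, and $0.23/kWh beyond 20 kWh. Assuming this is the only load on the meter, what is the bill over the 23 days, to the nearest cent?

$5.08

Runtime = 2.5 h/day × 23 days = 57.5 h
Energy = 0.46 kW × 57.5 h = 26.45 kWh
Tier 1 (0–10 kWh): 10 × $0.15 = $1.5
Tier 2 (10–20 kWh): 10 × $0.21 = $2.1
Above 20 kWh: 6.45 × $0.23 = $1.4835
Bill = $5.08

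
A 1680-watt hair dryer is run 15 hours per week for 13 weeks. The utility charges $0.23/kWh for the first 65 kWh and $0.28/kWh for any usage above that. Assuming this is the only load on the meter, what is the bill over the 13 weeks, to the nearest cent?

Runtime = 15 h/week × 13 weeks = 195 h
Energy = 1.68 kW × 195 h = 327.6 kWh
Tier 1 (0–65 kWh): 65 × $0.23 = $14.95
Above 65 kWh: 262.6 × $0.28 = $73.528
Bill = $88.48

$88.48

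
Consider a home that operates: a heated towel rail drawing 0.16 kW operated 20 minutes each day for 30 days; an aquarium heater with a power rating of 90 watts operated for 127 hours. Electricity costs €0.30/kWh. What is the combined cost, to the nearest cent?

€3.91

heated towel rail: Runtime = 20 min × 30 = 600 min = 10 h
heated towel rail: 0.16 kW × 10 h = 1.6 kWh
aquarium heater: 0.09 kW × 127 h = 11.43 kWh
Total energy = 13.03 kWh
Cost = 13.03 × €0.30 = €3.91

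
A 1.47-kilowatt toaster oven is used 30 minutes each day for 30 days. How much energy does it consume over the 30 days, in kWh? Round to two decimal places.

Runtime = 30 min × 30 = 900 min = 15 h
Energy = 1.47 kW × 15 h = 22.05 kWh

22.05 kWh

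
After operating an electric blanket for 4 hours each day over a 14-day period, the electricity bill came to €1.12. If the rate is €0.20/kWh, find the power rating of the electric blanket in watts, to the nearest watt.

100 W

Energy = €1.12 ÷ €0.20/kWh = 5.6 kWh
Runtime = 4 h/day × 14 days = 56 h
Power = 5.6 kWh ÷ 56 h = 0.1 kW = 100 W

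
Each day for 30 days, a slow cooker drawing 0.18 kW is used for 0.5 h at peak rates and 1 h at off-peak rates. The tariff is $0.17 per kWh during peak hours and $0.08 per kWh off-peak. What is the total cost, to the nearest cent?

$0.89

Peak energy = 0.18 kW × 0.5 h × 30 = 2.7 kWh
Off-peak energy = 0.18 kW × 1 h × 30 = 5.4 kWh
Cost = 2.7 × $0.17 + 5.4 × $0.08 = $0.459 + $0.432 = $0.89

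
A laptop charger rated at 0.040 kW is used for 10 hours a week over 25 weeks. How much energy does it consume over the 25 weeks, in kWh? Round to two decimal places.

10.00 kWh

Runtime = 10 h/week × 25 weeks = 250 h
Energy = 0.04 kW × 250 h = 10 kWh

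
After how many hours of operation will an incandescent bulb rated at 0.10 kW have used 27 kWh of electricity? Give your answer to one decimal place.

Hours = 27 kWh ÷ 0.1 kW = 270.0 h

270.0 h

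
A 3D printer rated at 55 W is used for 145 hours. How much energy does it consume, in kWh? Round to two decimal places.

7.98 kWh

Energy = 0.055 kW × 145 h = 7.975 kWh ≈ 7.98 kWh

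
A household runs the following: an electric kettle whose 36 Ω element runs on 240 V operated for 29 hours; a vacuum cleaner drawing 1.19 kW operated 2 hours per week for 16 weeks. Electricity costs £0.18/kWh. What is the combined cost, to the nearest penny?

electric kettle: Power = V²/R = 240²/36 = 1600 W = 1.6 kW
electric kettle: 1.6 kW × 29 h = 46.4 kWh
vacuum cleaner: Runtime = 2 h/week × 16 weeks = 32 h
vacuum cleaner: 1.19 kW × 32 h = 38.08 kWh
Total energy = 84.48 kWh
Cost = 84.48 × £0.18 = £15.21

£15.21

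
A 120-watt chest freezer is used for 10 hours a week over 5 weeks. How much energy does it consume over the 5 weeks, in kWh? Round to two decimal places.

6.00 kWh

Runtime = 10 h/week × 5 weeks = 50 h
Energy = 0.12 kW × 50 h = 6 kWh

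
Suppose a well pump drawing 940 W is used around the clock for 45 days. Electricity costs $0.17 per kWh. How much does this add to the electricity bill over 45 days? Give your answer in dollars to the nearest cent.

Runtime = 24 h × 45 = 1080 h
Energy = 0.94 kW × 1080 h = 1015.2 kWh
Cost = 1015.2 kWh × $0.17/kWh = $172.58

$172.58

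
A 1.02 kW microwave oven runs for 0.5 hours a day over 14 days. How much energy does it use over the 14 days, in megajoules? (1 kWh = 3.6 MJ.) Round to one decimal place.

25.7 MJ

Runtime = 0.5 h/day × 14 days = 7 h
Energy = 1.02 kW × 7 h = 7.14 kWh
= 7.14 × 3.6 MJ = 25.7 MJ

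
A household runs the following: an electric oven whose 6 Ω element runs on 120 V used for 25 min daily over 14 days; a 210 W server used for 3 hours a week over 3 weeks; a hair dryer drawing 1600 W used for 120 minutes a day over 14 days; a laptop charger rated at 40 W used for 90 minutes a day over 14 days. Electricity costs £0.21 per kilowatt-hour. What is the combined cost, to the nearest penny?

£12.92

electric oven: Power = V²/R = 120²/6 = 2400 W = 2.4 kW
electric oven: Runtime = 25 min × 14 = 350 min = 5.833333… h
electric oven: 2.4 kW × 5.833333… h = 14 kWh
server: Runtime = 3 h/week × 3 weeks = 9 h
server: 0.21 kW × 9 h = 1.89 kWh
hair dryer: Runtime = 120 min × 14 = 1680 min = 28 h
hair dryer: 1.6 kW × 28 h = 44.8 kWh
laptop charger: Runtime = 90 min × 14 = 1260 min = 21 h
laptop charger: 0.04 kW × 21 h = 0.84 kWh
Total energy = 61.53 kWh
Cost = 61.53 × £0.21 = £12.92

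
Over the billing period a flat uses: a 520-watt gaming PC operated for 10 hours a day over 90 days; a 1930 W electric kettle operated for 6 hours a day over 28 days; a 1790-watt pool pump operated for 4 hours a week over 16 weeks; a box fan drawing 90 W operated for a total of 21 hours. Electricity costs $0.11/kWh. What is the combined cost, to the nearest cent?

gaming PC: Runtime = 10 h/day × 90 days = 900 h
gaming PC: 0.52 kW × 900 h = 468 kWh
electric kettle: Runtime = 6 h/day × 28 days = 168 h
electric kettle: 1.93 kW × 168 h = 324.24 kWh
pool pump: Runtime = 4 h/week × 16 weeks = 64 h
pool pump: 1.79 kW × 64 h = 114.56 kWh
box fan: 0.09 kW × 21 h = 1.89 kWh
Total energy = 908.69 kWh
Cost = 908.69 × $0.11 = $99.96

$99.96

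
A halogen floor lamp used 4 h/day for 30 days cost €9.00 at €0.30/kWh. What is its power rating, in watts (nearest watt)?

250 W

Energy = €9.00 ÷ €0.30/kWh = 30 kWh
Runtime = 4 h/day × 30 days = 120 h
Power = 30 kWh ÷ 120 h = 0.25 kW = 250 W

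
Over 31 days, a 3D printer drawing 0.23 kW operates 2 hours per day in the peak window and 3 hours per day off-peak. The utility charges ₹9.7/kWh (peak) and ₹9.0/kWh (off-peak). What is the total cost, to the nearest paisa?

₹330.83

Peak energy = 0.23 kW × 2 h × 31 = 14.26 kWh
Off-peak energy = 0.23 kW × 3 h × 31 = 21.39 kWh
Cost = 14.26 × ₹9.7 + 21.39 × ₹9.0 = ₹138.322 + ₹192.51 = ₹330.83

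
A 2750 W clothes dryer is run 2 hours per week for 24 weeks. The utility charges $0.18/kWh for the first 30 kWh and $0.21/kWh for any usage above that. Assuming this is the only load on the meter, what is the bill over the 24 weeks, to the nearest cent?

Runtime = 2 h/week × 24 weeks = 48 h
Energy = 2.75 kW × 48 h = 132 kWh
Tier 1 (0–30 kWh): 30 × $0.18 = $5.4
Above 30 kWh: 102 × $0.21 = $21.42
Bill = $26.82

$26.82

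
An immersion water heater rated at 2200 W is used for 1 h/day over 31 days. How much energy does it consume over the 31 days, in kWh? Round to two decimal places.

Runtime = 1 h/day × 31 days = 31 h
Energy = 2.2 kW × 31 h = 68.2 kWh

68.20 kWh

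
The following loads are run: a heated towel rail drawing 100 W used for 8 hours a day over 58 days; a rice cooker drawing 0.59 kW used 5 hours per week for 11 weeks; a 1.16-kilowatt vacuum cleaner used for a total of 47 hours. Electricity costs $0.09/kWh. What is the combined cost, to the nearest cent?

heated towel rail: Runtime = 8 h/day × 58 days = 464 h
heated towel rail: 0.1 kW × 464 h = 46.4 kWh
rice cooker: Runtime = 5 h/week × 11 weeks = 55 h
rice cooker: 0.59 kW × 55 h = 32.45 kWh
vacuum cleaner: 1.16 kW × 47 h = 54.52 kWh
Total energy = 133.37 kWh
Cost = 133.37 × $0.09 = $12.00

$12.00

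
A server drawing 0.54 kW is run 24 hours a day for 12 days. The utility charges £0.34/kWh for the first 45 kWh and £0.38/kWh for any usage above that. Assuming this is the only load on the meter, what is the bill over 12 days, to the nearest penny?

Runtime = 24 h × 12 = 288 h
Energy = 0.54 kW × 288 h = 155.52 kWh
Tier 1 (0–45 kWh): 45 × £0.34 = £15.3
Above 45 kWh: 110.52 × £0.38 = £41.9976
Bill = £57.30

£57.30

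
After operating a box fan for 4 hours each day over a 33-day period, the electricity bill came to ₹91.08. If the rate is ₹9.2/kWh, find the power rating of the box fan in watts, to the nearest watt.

75 W

Energy = ₹91.08 ÷ ₹9.2/kWh = 9.9 kWh
Runtime = 4 h/day × 33 days = 132 h
Power = 9.9 kWh ÷ 132 h = 0.075 kW = 75 W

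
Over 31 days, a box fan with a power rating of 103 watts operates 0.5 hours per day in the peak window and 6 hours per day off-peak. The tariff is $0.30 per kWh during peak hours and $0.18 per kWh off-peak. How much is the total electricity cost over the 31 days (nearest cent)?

$3.93

Peak energy = 0.103 kW × 0.5 h × 31 = 1.5965 kWh
Off-peak energy = 0.103 kW × 6 h × 31 = 19.158 kWh
Cost = 1.5965 × $0.30 + 19.158 × $0.18 = $0.47895 + $3.44844 = $3.93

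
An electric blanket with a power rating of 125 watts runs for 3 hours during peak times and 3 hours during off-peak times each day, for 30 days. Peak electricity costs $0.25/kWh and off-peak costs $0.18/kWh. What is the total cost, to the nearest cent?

Peak energy = 0.125 kW × 3 h × 30 = 11.25 kWh
Off-peak energy = 0.125 kW × 3 h × 30 = 11.25 kWh
Cost = 11.25 × $0.25 + 11.25 × $0.18 = $2.8125 + $2.025 = $4.84

$4.84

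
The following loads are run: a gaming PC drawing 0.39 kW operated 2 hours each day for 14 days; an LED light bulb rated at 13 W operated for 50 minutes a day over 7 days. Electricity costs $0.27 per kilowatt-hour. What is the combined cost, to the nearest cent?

gaming PC: Runtime = 2 h/day × 14 days = 28 h
gaming PC: 0.39 kW × 28 h = 10.92 kWh
LED light bulb: Runtime = 50 min × 7 = 350 min = 5.833333… h
LED light bulb: 0.013 kW × 5.833333… h = 0.075833… kWh
Total energy = 10.995833… kWh
Cost = 10.995833… × $0.27 = $2.97

$2.97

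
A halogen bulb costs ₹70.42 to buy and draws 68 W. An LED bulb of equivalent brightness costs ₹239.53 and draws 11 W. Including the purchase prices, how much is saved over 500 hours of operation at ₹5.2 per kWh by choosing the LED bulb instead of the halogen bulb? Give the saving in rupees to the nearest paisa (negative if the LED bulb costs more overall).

halogen bulb: ₹70.42 + (68/1000) kW × 500 h × ₹5.2 = ₹70.42 + ₹176.8 = ₹247.22
LED bulb: ₹239.53 + (11/1000) kW × 500 h × ₹5.2 = ₹239.53 + ₹28.6 = ₹268.13
Saving = ₹247.22 − ₹268.13 = −₹20.91

-₹20.91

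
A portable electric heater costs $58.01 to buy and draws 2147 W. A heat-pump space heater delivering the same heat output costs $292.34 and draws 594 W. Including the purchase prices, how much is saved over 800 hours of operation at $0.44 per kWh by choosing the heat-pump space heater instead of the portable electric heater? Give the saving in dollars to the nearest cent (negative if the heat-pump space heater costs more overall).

$312.33

portable electric heater: $58.01 + (2147/1000) kW × 800 h × $0.44 = $58.01 + $755.744 = $813.754
heat-pump space heater: $292.34 + (594/1000) kW × 800 h × $0.44 = $292.34 + $209.088 = $501.428
Saving = $813.754 − $501.428 = $312.326 → $312.33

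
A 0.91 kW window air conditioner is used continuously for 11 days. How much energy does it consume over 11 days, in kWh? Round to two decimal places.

240.24 kWh

Runtime = 24 h × 11 = 264 h
Energy = 0.91 kW × 264 h = 240.24 kWh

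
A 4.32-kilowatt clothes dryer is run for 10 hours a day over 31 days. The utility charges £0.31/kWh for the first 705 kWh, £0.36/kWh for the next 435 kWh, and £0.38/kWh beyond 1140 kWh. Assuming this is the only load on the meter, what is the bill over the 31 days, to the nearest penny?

£450.85

Runtime = 10 h/day × 31 days = 310 h
Energy = 4.32 kW × 310 h = 1339.2 kWh
Tier 1 (0–705 kWh): 705 × £0.31 = £218.55
Tier 2 (705–1140 kWh): 435 × £0.36 = £156.6
Above 1140 kWh: 199.2 × £0.38 = £75.696
Bill = £450.85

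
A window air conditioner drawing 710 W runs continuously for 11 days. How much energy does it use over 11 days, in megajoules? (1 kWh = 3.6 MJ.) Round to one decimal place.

Runtime = 24 h × 11 = 264 h
Energy = 0.71 kW × 264 h = 187.44 kWh
= 187.44 × 3.6 MJ = 674.8 MJ

674.8 MJ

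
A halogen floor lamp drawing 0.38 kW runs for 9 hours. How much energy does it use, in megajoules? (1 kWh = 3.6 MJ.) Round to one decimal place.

12.3 MJ

Energy = 0.38 kW × 9 h = 3.42 kWh
= 3.42 × 3.6 MJ = 12.3 MJ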